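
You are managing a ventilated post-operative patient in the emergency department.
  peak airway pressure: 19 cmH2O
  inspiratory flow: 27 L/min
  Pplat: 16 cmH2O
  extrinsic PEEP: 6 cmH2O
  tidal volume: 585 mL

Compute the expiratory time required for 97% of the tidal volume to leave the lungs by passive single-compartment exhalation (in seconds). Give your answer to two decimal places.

Flow: 27 L/min ÷ 60 = 0.45 L/s.
R = (PIP − Pplat)/V̇ = (19 − 16) / 0.45 = 3.0/0.45 = 6.667 cmH2O·s/L.
C = Vt/(Pplat − PEEP) = 585.0 / (16 − 6) = 585.0/10.0 = 58.5 mL/cmH2O.
τ = R × C = 6.667 × 0.0585 L/cmH2O = 0.39 s.
t = −τ·ln(1 − 0.97) = −0.39·ln(0.03) = 1.368 s.

1.37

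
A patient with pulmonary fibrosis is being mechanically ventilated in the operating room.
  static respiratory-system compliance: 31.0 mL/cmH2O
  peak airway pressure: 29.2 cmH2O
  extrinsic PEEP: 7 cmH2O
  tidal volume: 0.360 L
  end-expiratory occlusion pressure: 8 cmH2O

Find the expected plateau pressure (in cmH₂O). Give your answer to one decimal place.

19.6

End-expiratory occlusion gives total PEEP = 8 cmH2O (intrinsic PEEP = 8 − 7 = 1). Use total PEEP for the elastic gradient.
Pplat = PEEPtotal + Vt / Cstat = 8 + 360 / 31.0 = 8 + 11.613 = 19.613 cmH2O.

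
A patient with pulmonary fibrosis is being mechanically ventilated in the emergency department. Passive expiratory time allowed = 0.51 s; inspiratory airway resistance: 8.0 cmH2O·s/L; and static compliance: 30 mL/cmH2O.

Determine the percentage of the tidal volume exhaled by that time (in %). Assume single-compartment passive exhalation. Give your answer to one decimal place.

τ = R × C = 8.0 × 30 mL/cmH2O = 8.0 × 0.030 L/cmH2O = 0.24 s.
Passive exhalation: V(t)/V₀ = e^(−t/τ) = e^(−0.51/0.24) = 0.1194.
Fraction exhaled = 1 − 0.1194 = 0.8806 → 88.06%.

88.1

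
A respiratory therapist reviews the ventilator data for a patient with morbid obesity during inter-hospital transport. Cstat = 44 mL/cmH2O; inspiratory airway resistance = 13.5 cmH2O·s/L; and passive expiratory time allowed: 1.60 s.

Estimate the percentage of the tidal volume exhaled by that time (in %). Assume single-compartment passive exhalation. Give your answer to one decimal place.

93.2

τ = R × C = 13.5 × 44 mL/cmH2O = 13.5 × 0.044 L/cmH2O = 0.594 s.
Passive exhalation: V(t)/V₀ = e^(−t/τ) = e^(−1.60/0.594) = 0.06764.
Fraction exhaled = 1 − 0.06764 = 0.9324 → 93.24%.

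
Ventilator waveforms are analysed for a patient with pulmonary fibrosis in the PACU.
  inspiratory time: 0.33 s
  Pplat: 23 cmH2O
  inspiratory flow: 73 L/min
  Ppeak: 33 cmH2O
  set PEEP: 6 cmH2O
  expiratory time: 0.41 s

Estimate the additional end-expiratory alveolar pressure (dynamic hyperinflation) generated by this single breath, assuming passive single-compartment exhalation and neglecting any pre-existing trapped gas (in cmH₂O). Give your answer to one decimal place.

Flow: 73 L/min ÷ 60 = 1.2167 L/s.
Vt = flow × Ti = 1.2167 L/s × 0.33 s × 1000 mL/L = 401.51 mL.
R = (PIP − Pplat)/V̇ = (33 − 23) / 1.2167 = 10.0/1.2167 = 8.219 cmH2O·s/L.
C = Vt/(Pplat − PEEP) = 401.51 / (23 − 6) = 401.51/17.0 = 23.618 mL/cmH2O.
τ = R × C = 8.219 × 0.02362 L/cmH2O = 0.1941 s.
Fraction remaining = e^(−Te/τ) = e^(−0.41/0.1941) = 0.121; trapped volume = 401.51 × 0.121 = 48.583 mL.
Additional alveolar pressure from trapping ≈ V_trapped / C = 48.583 / 23.618 = 2.057 cmH2O.

2.1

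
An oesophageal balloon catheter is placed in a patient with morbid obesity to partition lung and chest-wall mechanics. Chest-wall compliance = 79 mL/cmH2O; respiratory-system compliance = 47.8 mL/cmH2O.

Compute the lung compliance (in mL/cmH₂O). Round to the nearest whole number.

121

1/CL = 1/Crs − 1/Ccw.
1/CL = 1/47.8 − 1/79 = 0.008262.
CL = 121.04 mL/cmH2O.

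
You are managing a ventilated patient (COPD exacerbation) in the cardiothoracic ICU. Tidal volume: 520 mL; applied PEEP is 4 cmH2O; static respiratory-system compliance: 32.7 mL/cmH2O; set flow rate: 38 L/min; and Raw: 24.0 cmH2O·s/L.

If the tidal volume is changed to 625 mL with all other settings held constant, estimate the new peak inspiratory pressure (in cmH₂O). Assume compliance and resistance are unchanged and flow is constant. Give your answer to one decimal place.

38.3

Flow: 38 L/min ÷ 60 = 0.6333 L/s.
PIP = Vt/C + R·V̇ + PEEP (constant-flow equation of motion).
Only the elastic term changes: ΔPIP = ΔVt / C = (625 − 520) / 32.7 = 3.211 cmH2O.
Original PIP = 520/32.7 + 24.0×0.6333 + 4 = 35.101 cmH2O; new PIP = 35.101 + (3.211) = 38.312 cmH2O.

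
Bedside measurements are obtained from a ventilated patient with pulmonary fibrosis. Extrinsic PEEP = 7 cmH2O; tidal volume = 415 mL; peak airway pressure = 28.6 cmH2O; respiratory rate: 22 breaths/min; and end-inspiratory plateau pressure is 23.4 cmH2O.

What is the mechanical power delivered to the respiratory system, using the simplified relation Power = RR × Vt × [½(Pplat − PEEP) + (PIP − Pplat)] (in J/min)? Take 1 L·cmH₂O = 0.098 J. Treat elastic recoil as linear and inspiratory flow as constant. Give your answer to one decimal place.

Per-breath work = Vt × [½(Pplat−PEEP) + (PIP−Pplat)] = 0.415 × [0.5×16.4 + 5.2] = 0.415 × 13.4 = 5.561 L·cmH2O.
Power = 22 × 5.561 = 122.34 L·cmH2O/min.
× 0.098 J/(L·cmH2O) → 11.989 J/min.

12.0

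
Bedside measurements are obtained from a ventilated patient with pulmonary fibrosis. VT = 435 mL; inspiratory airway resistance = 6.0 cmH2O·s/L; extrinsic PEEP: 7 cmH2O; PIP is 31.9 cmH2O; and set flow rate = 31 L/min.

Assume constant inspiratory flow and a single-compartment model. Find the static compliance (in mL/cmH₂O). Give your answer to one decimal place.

Flow: 31 L/min ÷ 60 = 0.5167 L/s.
Equation of motion (constant flow): PIP = Vt/C + R·V̇ + PEEP.
Vt/C = PIP − R·V̇ − PEEP = 31.9 − 6.0×0.5167 − 7 = 31.9 − 3.1 − 7 = 21.8 cmH2O.
C = Vt / 21.8 = 435 / 21.8 = 19.954 mL/cmH2O.

20.0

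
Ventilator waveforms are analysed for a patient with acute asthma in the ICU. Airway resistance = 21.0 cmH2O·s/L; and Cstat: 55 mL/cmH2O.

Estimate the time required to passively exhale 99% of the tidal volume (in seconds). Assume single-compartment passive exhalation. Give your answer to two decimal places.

τ = R × C = 21.0 × 55 mL/cmH2O = 21.0 × 0.055 L/cmH2O = 1.155 s.
Exhaled fraction f = 1 − e^(−t/τ) → t = −τ·ln(1 − f) = −1.155·ln(0.01) = 5.319 s.

5.32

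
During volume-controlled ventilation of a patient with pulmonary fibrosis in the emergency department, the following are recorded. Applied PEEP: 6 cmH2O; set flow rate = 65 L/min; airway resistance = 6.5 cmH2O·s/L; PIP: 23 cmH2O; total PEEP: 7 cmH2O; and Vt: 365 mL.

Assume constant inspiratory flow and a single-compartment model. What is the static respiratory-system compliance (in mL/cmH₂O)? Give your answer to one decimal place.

40.7

Flow: 65 L/min ÷ 60 = 1.0833 L/s.
Total PEEP = 7 cmH2O (set 6 + intrinsic 1); this is the baseline alveolar pressure.
Equation of motion (constant flow): PIP = Vt/C + R·V̇ + PEEP.
Vt/C = PIP − R·V̇ − PEEP = 23 − 6.5×1.0833 − 7 = 23 − 7.041 − 7 = 8.959 cmH2O.
C = Vt / 8.959 = 365 / 8.959 = 40.741 mL/cmH2O.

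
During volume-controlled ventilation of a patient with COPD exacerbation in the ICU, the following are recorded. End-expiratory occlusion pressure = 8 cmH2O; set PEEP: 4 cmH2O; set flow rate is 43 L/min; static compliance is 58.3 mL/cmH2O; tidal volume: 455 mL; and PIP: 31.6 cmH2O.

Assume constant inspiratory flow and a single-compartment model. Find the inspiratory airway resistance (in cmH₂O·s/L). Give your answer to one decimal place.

22.0

Flow: 43 L/min ÷ 60 = 0.7167 L/s.
Total PEEP = 8 cmH2O (set 4 + intrinsic 4); this is the baseline alveolar pressure.
Equation of motion (constant flow): PIP = Vt/C + R·V̇ + PEEP.
R·V̇ = PIP − Vt/C − PEEP = 31.6 − 455/58.3 − 8 = 31.6 − 7.804 − 8 = 15.796 cmH2O.
R = 15.796 / 0.7167 = 22.04 cmH2O·s/L.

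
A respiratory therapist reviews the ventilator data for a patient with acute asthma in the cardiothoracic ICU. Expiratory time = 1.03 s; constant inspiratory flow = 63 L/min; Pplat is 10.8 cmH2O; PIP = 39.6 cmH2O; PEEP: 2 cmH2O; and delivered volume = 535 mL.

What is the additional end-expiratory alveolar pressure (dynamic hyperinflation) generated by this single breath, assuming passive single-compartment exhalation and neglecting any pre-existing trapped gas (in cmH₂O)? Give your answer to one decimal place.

4.7

Flow: 63 L/min ÷ 60 = 1.05 L/s.
R = (PIP − Pplat)/V̇ = (39.6 − 10.8) / 1.05 = 28.8/1.05 = 27.429 cmH2O·s/L.
C = Vt/(Pplat − PEEP) = 535.0 / (10.8 − 2) = 535.0/8.8 = 60.795 mL/cmH2O.
τ = R × C = 27.429 × 0.0608 L/cmH2O = 1.668 s.
Fraction remaining = e^(−Te/τ) = e^(−1.03/1.668) = 0.5393; trapped volume = 535.0 × 0.5393 = 288.53 mL.
Additional alveolar pressure from trapping ≈ V_trapped / C = 288.53 / 60.795 = 4.746 cmH2O.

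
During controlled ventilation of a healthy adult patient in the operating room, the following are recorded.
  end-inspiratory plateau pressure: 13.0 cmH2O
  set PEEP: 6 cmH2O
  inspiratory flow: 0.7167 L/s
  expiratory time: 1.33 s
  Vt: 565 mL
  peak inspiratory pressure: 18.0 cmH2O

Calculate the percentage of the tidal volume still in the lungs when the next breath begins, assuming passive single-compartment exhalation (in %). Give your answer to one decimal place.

9.4

R = (PIP − Pplat)/V̇ = (18.0 − 13.0) / 0.7167 = 5.0/0.7167 = 6.976 cmH2O·s/L.
C = Vt/(Pplat − PEEP) = 565.0 / (13.0 − 6) = 565.0/7.0 = 80.714 mL/cmH2O.
τ = R × C = 6.976 × 0.08071 L/cmH2O = 0.563 s.
Fraction remaining at end-expiration = e^(−Te/τ) = e^(−1.33/0.563) = 0.0942 → 9.42%.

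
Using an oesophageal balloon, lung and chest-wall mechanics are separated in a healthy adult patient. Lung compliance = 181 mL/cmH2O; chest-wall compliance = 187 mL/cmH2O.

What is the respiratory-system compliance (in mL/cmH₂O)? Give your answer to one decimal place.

92.0

Lung and chest wall are elastances in series: 1/Crs = 1/CL + 1/Ccw.
1/Crs = 1/181 + 1/187 = 0.01087.
Crs = 91.996 mL/cmH2O.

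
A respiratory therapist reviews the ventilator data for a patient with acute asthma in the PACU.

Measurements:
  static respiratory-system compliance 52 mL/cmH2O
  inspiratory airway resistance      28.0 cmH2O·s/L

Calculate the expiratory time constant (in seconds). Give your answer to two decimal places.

τ = R × C = 28.0 × 52 mL/cmH2O = 28.0 × 0.052 L/cmH2O = 1.456 s.

1.46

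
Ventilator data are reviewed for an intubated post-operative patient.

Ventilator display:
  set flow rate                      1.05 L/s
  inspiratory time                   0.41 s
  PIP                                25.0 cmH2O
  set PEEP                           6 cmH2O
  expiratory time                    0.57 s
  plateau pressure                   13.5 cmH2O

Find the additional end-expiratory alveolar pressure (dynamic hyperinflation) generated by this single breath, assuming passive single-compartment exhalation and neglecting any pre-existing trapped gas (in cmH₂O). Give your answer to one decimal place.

Vt = flow × Ti = 1.05 L/s × 0.41 s × 1000 mL/L = 430.5 mL.
R = (PIP − Pplat)/V̇ = (25.0 − 13.5) / 1.05 = 11.5/1.05 = 10.952 cmH2O·s/L.
C = Vt/(Pplat − PEEP) = 430.5 / (13.5 − 6) = 430.5/7.5 = 57.4 mL/cmH2O.
τ = R × C = 10.952 × 0.0574 L/cmH2O = 0.6286 s.
Fraction remaining = e^(−Te/τ) = e^(−0.57/0.6286) = 0.4038; trapped volume = 430.5 × 0.4038 = 173.84 mL.
Additional alveolar pressure from trapping ≈ V_trapped / C = 173.84 / 57.4 = 3.029 cmH2O.

3.0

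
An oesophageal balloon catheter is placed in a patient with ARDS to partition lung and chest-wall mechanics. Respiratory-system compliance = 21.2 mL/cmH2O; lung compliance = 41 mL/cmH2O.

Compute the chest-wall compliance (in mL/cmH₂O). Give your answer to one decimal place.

43.9

1/Ccw = 1/Crs − 1/CL.
1/Ccw = 1/21.2 − 1/41 = 0.02278.
Ccw = 43.898 mL/cmH2O.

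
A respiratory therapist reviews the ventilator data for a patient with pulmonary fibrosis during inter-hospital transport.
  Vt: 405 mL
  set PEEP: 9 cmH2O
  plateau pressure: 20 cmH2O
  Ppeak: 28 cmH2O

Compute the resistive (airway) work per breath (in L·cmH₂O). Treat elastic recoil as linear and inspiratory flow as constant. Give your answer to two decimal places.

With constant inspiratory flow the resistive pressure is constant at PIP − Pplat = 28 − 20 = 8.0 cmH2O, so resistive work = 8.0 × 0.405 = 3.24 L·cmH2O.

3.24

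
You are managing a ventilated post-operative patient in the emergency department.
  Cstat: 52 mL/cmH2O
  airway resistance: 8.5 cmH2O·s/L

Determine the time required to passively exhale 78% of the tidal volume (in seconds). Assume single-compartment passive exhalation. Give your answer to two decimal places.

τ = R × C = 8.5 × 52 mL/cmH2O = 8.5 × 0.052 L/cmH2O = 0.442 s.
Exhaled fraction f = 1 − e^(−t/τ) → t = −τ·ln(1 − f) = −0.442·ln(0.22) = 0.6692 s.

0.67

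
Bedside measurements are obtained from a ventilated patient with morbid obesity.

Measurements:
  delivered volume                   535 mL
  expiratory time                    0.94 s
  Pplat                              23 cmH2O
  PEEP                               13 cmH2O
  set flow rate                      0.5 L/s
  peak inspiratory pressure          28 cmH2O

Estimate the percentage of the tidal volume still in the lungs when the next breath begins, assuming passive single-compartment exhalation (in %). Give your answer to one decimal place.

17.3

R = (PIP − Pplat)/V̇ = (28 − 23) / 0.5 = 5.0/0.5 = 10.0 cmH2O·s/L.
C = Vt/(Pplat − PEEP) = 535.0 / (23 − 13) = 535.0/10.0 = 53.5 mL/cmH2O.
τ = R × C = 10.0 × 0.0535 L/cmH2O = 0.535 s.
Fraction remaining at end-expiration = e^(−Te/τ) = e^(−0.94/0.535) = 0.1726 → 17.26%.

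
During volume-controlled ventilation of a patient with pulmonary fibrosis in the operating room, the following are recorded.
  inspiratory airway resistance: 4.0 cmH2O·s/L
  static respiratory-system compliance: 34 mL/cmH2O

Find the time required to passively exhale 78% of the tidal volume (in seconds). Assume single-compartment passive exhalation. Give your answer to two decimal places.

τ = R × C = 4.0 × 34 mL/cmH2O = 4.0 × 0.034 L/cmH2O = 0.136 s.
Exhaled fraction f = 1 − e^(−t/τ) → t = −τ·ln(1 − f) = −0.136·ln(0.22) = 0.2059 s.

0.21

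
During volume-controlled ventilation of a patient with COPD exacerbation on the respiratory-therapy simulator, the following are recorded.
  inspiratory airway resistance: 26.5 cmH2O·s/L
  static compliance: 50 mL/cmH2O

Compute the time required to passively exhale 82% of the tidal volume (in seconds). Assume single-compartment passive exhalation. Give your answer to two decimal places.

τ = R × C = 26.5 × 50 mL/cmH2O = 26.5 × 0.050 L/cmH2O = 1.325 s.
Exhaled fraction f = 1 − e^(−t/τ) → t = −τ·ln(1 − f) = −1.325·ln(0.18) = 2.272 s.

2.27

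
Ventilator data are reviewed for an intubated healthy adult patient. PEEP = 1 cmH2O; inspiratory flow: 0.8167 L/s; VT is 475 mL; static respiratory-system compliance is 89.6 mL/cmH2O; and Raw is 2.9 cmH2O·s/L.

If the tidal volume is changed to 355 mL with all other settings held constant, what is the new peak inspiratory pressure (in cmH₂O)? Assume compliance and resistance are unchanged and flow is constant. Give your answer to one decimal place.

7.3

PIP = Vt/C + R·V̇ + PEEP (constant-flow equation of motion).
Only the elastic term changes: ΔPIP = ΔVt / C = (355 − 475) / 89.6 = -1.339 cmH2O.
Original PIP = 475/89.6 + 2.9×0.8167 + 1 = 8.67 cmH2O; new PIP = 8.67 + (-1.339) = 7.331 cmH2O.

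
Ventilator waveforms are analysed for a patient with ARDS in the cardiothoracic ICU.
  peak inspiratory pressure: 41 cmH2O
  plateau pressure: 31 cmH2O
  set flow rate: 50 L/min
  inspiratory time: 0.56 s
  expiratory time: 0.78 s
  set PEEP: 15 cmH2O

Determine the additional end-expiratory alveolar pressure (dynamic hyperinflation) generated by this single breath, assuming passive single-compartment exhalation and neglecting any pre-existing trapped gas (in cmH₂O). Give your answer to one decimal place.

1.7

Flow: 50 L/min ÷ 60 = 0.8333 L/s.
Vt = flow × Ti = 0.8333 L/s × 0.56 s × 1000 mL/L = 466.65 mL.
R = (PIP − Pplat)/V̇ = (41 − 31) / 0.8333 = 10.0/0.8333 = 12.0 cmH2O·s/L.
C = Vt/(Pplat − PEEP) = 466.65 / (31 − 15) = 466.65/16.0 = 29.166 mL/cmH2O.
τ = R × C = 12.0 × 0.02917 L/cmH2O = 0.35 s.
Fraction remaining = e^(−Te/τ) = e^(−0.78/0.35) = 0.1077; trapped volume = 466.65 × 0.1077 = 50.258 mL.
Additional alveolar pressure from trapping ≈ V_trapped / C = 50.258 / 29.166 = 1.723 cmH2O.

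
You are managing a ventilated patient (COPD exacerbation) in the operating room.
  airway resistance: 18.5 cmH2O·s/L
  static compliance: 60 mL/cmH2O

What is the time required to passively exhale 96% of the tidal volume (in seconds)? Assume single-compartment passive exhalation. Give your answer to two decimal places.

τ = R × C = 18.5 × 60 mL/cmH2O = 18.5 × 0.060 L/cmH2O = 1.11 s.
Exhaled fraction f = 1 − e^(−t/τ) → t = −τ·ln(1 − f) = −1.11·ln(0.04) = 3.573 s.

3.57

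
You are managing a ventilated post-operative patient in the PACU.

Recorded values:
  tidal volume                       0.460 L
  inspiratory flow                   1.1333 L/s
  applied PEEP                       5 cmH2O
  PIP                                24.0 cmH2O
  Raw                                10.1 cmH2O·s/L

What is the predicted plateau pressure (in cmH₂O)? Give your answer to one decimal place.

Pplat = PIP − Raw × flow = 24.0 − 10.1 × 1.1333 = 24.0 − 11.446 = 12.554 cmH2O.

12.6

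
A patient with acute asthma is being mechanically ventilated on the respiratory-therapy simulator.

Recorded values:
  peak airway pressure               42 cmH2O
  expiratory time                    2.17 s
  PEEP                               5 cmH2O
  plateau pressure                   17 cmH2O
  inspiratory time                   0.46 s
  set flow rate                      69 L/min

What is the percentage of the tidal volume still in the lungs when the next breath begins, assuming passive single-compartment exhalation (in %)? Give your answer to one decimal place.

Flow: 69 L/min ÷ 60 = 1.15 L/s.
Vt = flow × Ti = 1.15 L/s × 0.46 s × 1000 mL/L = 529.0 mL.
R = (PIP − Pplat)/V̇ = (42 − 17) / 1.15 = 25.0/1.15 = 21.739 cmH2O·s/L.
C = Vt/(Pplat − PEEP) = 529.0 / (17 − 5) = 529.0/12.0 = 44.083 mL/cmH2O.
τ = R × C = 21.739 × 0.04408 L/cmH2O = 0.9583 s.
Fraction remaining at end-expiration = e^(−Te/τ) = e^(−2.17/0.9583) = 0.1039 → 10.39%.

10.4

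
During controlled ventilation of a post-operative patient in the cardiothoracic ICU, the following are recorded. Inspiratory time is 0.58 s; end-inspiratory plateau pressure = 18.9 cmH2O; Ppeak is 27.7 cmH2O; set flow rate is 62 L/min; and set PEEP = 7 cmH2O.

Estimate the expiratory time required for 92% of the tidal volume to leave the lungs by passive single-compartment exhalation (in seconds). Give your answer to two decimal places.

1.08

Flow: 62 L/min ÷ 60 = 1.0333 L/s.
Vt = flow × Ti = 1.0333 L/s × 0.58 s × 1000 mL/L = 599.31 mL.
R = (PIP − Pplat)/V̇ = (27.7 − 18.9) / 1.0333 = 8.8/1.0333 = 8.516 cmH2O·s/L.
C = Vt/(Pplat − PEEP) = 599.31 / (18.9 − 7) = 599.31/11.9 = 50.362 mL/cmH2O.
τ = R × C = 8.516 × 0.05036 L/cmH2O = 0.4289 s.
t = −τ·ln(1 − 0.92) = −0.4289·ln(0.08) = 1.083 s.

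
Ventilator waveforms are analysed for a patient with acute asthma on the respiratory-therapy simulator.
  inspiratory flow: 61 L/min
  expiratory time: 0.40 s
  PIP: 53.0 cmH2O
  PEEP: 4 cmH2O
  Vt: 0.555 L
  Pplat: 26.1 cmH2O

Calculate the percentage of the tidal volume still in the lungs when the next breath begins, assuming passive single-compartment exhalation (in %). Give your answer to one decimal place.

54.8

Flow: 61 L/min ÷ 60 = 1.0167 L/s.
R = (PIP − Pplat)/V̇ = (53.0 − 26.1) / 1.0167 = 26.9/1.0167 = 26.458 cmH2O·s/L.
C = Vt/(Pplat − PEEP) = 555.0 / (26.1 − 4) = 555.0/22.1 = 25.113 mL/cmH2O.
τ = R × C = 26.458 × 0.02511 L/cmH2O = 0.6644 s.
Fraction remaining at end-expiration = e^(−Te/τ) = e^(−0.40/0.6644) = 0.5477 → 54.77%.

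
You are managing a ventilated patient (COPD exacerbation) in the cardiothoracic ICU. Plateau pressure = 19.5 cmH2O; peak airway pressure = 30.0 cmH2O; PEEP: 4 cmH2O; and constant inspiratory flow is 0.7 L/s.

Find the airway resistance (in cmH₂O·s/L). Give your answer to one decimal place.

Raw = (PIP − Pplat) / flow = (30.0 − 19.5) / 0.7 = 10.5 / 0.7 = 15.0 cmH2O·s/L.

15.0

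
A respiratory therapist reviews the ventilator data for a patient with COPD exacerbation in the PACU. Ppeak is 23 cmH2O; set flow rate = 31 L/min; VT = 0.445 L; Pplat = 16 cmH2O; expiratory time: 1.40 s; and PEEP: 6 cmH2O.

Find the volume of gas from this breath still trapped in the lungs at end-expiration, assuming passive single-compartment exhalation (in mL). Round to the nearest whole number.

44

Flow: 31 L/min ÷ 60 = 0.5167 L/s.
R = (PIP − Pplat)/V̇ = (23 − 16) / 0.5167 = 7.0/0.5167 = 13.548 cmH2O·s/L.
C = Vt/(Pplat − PEEP) = 445.0 / (16 − 6) = 445.0/10.0 = 44.5 mL/cmH2O.
τ = R × C = 13.548 × 0.0445 L/cmH2O = 0.6029 s.
Fraction remaining = e^(−Te/τ) = e^(−1.40/0.6029) = 0.09807.
Trapped volume = 445.0 × 0.09807 = 43.641 mL.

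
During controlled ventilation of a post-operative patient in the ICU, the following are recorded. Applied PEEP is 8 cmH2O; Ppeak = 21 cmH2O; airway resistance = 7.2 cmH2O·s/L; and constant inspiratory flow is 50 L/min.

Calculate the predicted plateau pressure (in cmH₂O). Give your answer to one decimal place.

Flow: 50 L/min ÷ 60 = 0.8333 L/s.
Pplat = PIP − Raw × flow = 21 − 7.2 × 0.8333 = 21 − 6.0 = 15.0 cmH2O.

15.0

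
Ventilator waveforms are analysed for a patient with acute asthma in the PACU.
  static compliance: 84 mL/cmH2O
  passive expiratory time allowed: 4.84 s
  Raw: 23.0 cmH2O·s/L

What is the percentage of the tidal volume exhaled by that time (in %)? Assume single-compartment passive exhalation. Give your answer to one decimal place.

91.8

τ = R × C = 23.0 × 84 mL/cmH2O = 23.0 × 0.084 L/cmH2O = 1.932 s.
Passive exhalation: V(t)/V₀ = e^(−t/τ) = e^(−4.84/1.932) = 0.08166.
Fraction exhaled = 1 − 0.08166 = 0.9183 → 91.83%.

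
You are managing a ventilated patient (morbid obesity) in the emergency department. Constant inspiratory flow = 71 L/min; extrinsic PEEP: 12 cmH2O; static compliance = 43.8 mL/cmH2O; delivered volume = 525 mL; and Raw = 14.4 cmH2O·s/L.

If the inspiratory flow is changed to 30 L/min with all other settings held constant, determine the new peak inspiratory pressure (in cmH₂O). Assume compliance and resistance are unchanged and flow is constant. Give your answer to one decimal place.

31.2

Flow: 71 L/min ÷ 60 = 1.1833 L/s.
New flow: 30 L/min ÷ 60 = 0.5 L/s.
PIP = Vt/C + R·V̇ + PEEP (constant-flow equation of motion).
Only the resistive term changes: ΔPIP = R × ΔV̇ = 14.4 × (0.5 − 1.1833) = 14.4 × -0.6833 = -9.84 cmH2O.
Original PIP = 525/43.8 + 14.4×1.1833 + 12 = 41.026 cmH2O; new PIP = 41.026 + (-9.84) = 31.186 cmH2O.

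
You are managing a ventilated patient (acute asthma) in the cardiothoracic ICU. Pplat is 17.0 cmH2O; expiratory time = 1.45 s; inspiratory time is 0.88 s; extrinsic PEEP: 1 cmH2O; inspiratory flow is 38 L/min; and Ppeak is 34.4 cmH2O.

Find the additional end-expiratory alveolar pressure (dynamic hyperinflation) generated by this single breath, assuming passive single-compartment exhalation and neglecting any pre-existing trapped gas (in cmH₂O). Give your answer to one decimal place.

Flow: 38 L/min ÷ 60 = 0.6333 L/s.
Vt = flow × Ti = 0.6333 L/s × 0.88 s × 1000 mL/L = 557.3 mL.
R = (PIP − Pplat)/V̇ = (34.4 − 17.0) / 0.6333 = 17.4/0.6333 = 27.475 cmH2O·s/L.
C = Vt/(Pplat − PEEP) = 557.3 / (17.0 − 1) = 557.3/16.0 = 34.831 mL/cmH2O.
τ = R × C = 27.475 × 0.03483 L/cmH2O = 0.957 s.
Fraction remaining = e^(−Te/τ) = e^(−1.45/0.957) = 0.2198; trapped volume = 557.3 × 0.2198 = 122.49 mL.
Additional alveolar pressure from trapping ≈ V_trapped / C = 122.49 / 34.831 = 3.517 cmH2O.

3.5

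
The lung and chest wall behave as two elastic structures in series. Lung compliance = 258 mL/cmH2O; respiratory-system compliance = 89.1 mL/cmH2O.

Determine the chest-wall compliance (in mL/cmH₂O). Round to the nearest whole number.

136

1/Ccw = 1/Crs − 1/CL.
1/Ccw = 1/89.1 − 1/258 = 0.007347.
Ccw = 136.11 mL/cmH2O.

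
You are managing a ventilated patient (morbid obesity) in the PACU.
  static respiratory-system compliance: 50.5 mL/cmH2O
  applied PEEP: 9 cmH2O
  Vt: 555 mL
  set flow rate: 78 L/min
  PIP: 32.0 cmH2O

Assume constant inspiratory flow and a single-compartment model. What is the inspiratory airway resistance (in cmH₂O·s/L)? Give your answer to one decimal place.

9.2

Flow: 78 L/min ÷ 60 = 1.3 L/s.
Equation of motion (constant flow): PIP = Vt/C + R·V̇ + PEEP.
R·V̇ = PIP − Vt/C − PEEP = 32.0 − 555/50.5 − 9 = 32.0 − 10.99 − 9 = 12.01 cmH2O.
R = 12.01 / 1.3 = 9.238 cmH2O·s/L.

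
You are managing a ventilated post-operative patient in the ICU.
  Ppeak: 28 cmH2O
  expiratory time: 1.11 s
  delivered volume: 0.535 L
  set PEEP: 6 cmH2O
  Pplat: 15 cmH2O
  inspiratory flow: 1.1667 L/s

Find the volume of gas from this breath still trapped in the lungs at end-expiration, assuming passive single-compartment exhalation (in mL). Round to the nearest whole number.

100

R = (PIP − Pplat)/V̇ = (28 − 15) / 1.1667 = 13.0/1.1667 = 11.143 cmH2O·s/L.
C = Vt/(Pplat − PEEP) = 535.0 / (15 − 6) = 535.0/9.0 = 59.444 mL/cmH2O.
τ = R × C = 11.143 × 0.05944 L/cmH2O = 0.6623 s.
Fraction remaining = e^(−Te/τ) = e^(−1.11/0.6623) = 0.1871.
Trapped volume = 535.0 × 0.1871 = 100.1 mL.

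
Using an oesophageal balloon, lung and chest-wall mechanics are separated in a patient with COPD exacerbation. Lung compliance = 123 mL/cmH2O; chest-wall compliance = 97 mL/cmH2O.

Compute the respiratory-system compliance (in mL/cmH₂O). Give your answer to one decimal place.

Lung and chest wall are elastances in series: 1/Crs = 1/CL + 1/Ccw.
1/Crs = 1/123 + 1/97 = 0.01844.
Crs = 54.23 mL/cmH2O.

54.2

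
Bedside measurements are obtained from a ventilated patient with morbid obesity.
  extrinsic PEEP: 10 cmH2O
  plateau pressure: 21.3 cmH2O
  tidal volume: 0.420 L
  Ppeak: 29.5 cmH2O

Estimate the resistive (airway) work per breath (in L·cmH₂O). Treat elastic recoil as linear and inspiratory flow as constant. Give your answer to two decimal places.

3.44

With constant inspiratory flow the resistive pressure is constant at PIP − Pplat = 29.5 − 21.3 = 8.2 cmH2O, so resistive work = 8.2 × 0.420 = 3.444 L·cmH2O.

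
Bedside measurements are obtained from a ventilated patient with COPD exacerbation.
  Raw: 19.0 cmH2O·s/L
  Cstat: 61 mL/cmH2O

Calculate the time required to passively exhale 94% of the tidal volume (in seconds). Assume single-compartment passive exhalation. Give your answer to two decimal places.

3.26

τ = R × C = 19.0 × 61 mL/cmH2O = 19.0 × 0.061 L/cmH2O = 1.159 s.
Exhaled fraction f = 1 − e^(−t/τ) → t = −τ·ln(1 − f) = −1.159·ln(0.06) = 3.261 s.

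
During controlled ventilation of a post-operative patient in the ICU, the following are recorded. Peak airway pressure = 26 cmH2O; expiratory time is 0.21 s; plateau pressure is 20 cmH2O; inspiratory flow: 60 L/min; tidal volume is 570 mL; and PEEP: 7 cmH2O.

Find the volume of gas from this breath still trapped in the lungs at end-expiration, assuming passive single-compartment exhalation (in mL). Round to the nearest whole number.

Flow: 60 L/min ÷ 60 = 1 L/s.
R = (PIP − Pplat)/V̇ = (26 − 20) / 1 = 6.0/1 = 6.0 cmH2O·s/L.
C = Vt/(Pplat − PEEP) = 570.0 / (20 − 7) = 570.0/13.0 = 43.846 mL/cmH2O.
τ = R × C = 6.0 × 0.04385 L/cmH2O = 0.2631 s.
Fraction remaining = e^(−Te/τ) = e^(−0.21/0.2631) = 0.4501.
Trapped volume = 570.0 × 0.4501 = 256.56 mL.

257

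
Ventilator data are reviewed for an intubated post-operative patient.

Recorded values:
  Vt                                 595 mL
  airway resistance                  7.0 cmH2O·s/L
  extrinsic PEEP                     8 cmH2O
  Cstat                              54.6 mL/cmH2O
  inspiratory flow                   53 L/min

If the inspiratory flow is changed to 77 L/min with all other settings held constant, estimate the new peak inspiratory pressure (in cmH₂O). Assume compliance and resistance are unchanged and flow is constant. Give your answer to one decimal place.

Flow: 53 L/min ÷ 60 = 0.8833 L/s.
New flow: 77 L/min ÷ 60 = 1.2833 L/s.
PIP = Vt/C + R·V̇ + PEEP (constant-flow equation of motion).
Only the resistive term changes: ΔPIP = R × ΔV̇ = 7.0 × (1.2833 − 0.8833) = 7.0 × 0.4 = 2.8 cmH2O.
Original PIP = 595/54.6 + 7.0×0.8833 + 8 = 25.081 cmH2O; new PIP = 25.081 + (2.8) = 27.881 cmH2O.

27.9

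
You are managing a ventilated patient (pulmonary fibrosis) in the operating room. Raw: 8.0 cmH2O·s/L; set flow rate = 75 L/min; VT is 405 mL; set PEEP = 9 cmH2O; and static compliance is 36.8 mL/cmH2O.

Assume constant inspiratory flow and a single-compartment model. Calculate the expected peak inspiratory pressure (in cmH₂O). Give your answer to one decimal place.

Flow: 75 L/min ÷ 60 = 1.25 L/s.
Equation of motion (constant flow): PIP = Vt/C + R·V̇ + PEEP.
PIP = 405/36.8 + 8.0×1.25 + 9 = 11.005 + 10.0 + 9 = 30.005 cmH2O.

30.0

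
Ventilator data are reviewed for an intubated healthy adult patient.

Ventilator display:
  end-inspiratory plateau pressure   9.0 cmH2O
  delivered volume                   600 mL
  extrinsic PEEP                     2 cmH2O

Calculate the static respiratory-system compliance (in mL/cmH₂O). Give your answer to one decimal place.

Cstat = Vt / (Pplat − PEEP) = 600 / (9.0 − 2) = 600 / 7.0 = 85.714 mL/cmH2O.

85.7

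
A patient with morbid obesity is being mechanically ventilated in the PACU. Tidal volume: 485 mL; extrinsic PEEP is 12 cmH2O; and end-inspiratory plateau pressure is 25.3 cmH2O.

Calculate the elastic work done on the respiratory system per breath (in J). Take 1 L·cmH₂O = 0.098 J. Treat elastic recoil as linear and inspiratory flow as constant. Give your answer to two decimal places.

Elastic work ≈ ½ × (Pplat − PEEP) × Vt = 0.5 × (25.3 − 12) × 0.485 L = 0.5 × 13.3 × 0.485 = 3.225 L·cmH2O.
× 0.098 J/(L·cmH2O) → 0.3161 J.

0.32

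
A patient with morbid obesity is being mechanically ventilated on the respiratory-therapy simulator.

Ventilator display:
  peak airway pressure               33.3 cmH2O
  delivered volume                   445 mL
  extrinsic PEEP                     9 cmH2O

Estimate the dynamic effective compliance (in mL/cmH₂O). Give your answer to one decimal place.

Dynamic compliance = Vt / (PIP − PEEP) = 445 / (33.3 − 9) = 445 / 24.3 = 18.313 mL/cmH2O.

18.3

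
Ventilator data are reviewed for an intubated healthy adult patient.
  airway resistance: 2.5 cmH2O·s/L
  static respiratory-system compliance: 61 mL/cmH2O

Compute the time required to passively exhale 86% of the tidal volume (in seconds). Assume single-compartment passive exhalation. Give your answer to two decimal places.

0.30

τ = R × C = 2.5 × 61 mL/cmH2O = 2.5 × 0.061 L/cmH2O = 0.1525 s.
Exhaled fraction f = 1 − e^(−t/τ) → t = −τ·ln(1 − f) = −0.1525·ln(0.14) = 0.2998 s.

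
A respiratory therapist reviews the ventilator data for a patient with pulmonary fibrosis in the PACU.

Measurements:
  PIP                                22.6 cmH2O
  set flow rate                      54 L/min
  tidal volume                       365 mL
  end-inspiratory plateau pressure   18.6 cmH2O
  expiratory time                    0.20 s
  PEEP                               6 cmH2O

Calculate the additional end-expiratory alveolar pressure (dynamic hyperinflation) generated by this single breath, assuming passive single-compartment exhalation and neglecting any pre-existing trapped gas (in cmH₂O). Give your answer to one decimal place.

Flow: 54 L/min ÷ 60 = 0.9 L/s.
R = (PIP − Pplat)/V̇ = (22.6 − 18.6) / 0.9 = 4.0/0.9 = 4.444 cmH2O·s/L.
C = Vt/(Pplat − PEEP) = 365.0 / (18.6 − 6) = 365.0/12.6 = 28.968 mL/cmH2O.
τ = R × C = 4.444 × 0.02897 L/cmH2O = 0.1287 s.
Fraction remaining = e^(−Te/τ) = e^(−0.20/0.1287) = 0.2114; trapped volume = 365.0 × 0.2114 = 77.161 mL.
Additional alveolar pressure from trapping ≈ V_trapped / C = 77.161 / 28.968 = 2.664 cmH2O.

2.7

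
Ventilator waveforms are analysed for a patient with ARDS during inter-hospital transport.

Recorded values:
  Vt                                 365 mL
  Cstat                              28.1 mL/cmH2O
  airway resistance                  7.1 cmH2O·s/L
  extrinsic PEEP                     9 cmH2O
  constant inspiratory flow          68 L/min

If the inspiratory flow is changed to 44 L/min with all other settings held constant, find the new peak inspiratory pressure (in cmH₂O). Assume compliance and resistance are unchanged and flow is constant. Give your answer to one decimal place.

27.2

Flow: 68 L/min ÷ 60 = 1.1333 L/s.
New flow: 44 L/min ÷ 60 = 0.7333 L/s.
PIP = Vt/C + R·V̇ + PEEP (constant-flow equation of motion).
Only the resistive term changes: ΔPIP = R × ΔV̇ = 7.1 × (0.7333 − 1.1333) = 7.1 × -0.4 = -2.84 cmH2O.
Original PIP = 365/28.1 + 7.1×1.1333 + 9 = 30.036 cmH2O; new PIP = 30.036 + (-2.84) = 27.196 cmH2O.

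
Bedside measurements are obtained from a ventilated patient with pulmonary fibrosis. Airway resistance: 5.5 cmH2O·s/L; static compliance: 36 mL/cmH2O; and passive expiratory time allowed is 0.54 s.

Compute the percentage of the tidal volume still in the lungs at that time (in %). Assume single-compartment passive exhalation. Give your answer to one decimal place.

6.5

τ = R × C = 5.5 × 36 mL/cmH2O = 5.5 × 0.036 L/cmH2O = 0.198 s.
Passive exhalation: V(t)/V₀ = e^(−t/τ) = e^(−0.54/0.198) = 0.0654.
Fraction remaining = 0.0654 → 6.54%.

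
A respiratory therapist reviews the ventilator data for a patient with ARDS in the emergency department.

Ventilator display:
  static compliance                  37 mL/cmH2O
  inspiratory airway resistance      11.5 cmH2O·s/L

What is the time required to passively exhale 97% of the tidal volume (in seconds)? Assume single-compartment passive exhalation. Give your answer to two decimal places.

1.49

τ = R × C = 11.5 × 37 mL/cmH2O = 11.5 × 0.037 L/cmH2O = 0.4255 s.
Exhaled fraction f = 1 − e^(−t/τ) → t = −τ·ln(1 − f) = −0.4255·ln(0.03) = 1.492 s.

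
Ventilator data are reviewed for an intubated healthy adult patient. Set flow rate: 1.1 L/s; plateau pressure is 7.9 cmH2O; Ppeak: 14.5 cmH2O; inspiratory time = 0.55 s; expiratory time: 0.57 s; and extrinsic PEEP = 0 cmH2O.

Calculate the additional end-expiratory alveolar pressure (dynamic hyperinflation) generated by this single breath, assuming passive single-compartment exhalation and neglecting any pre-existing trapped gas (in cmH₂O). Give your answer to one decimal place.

2.3

Vt = flow × Ti = 1.1 L/s × 0.55 s × 1000 mL/L = 605.0 mL.
R = (PIP − Pplat)/V̇ = (14.5 − 7.9) / 1.1 = 6.6/1.1 = 6.0 cmH2O·s/L.
C = Vt/(Pplat − PEEP) = 605.0 / (7.9 − 0) = 605.0/7.9 = 76.582 mL/cmH2O.
τ = R × C = 6.0 × 0.07658 L/cmH2O = 0.4595 s.
Fraction remaining = e^(−Te/τ) = e^(−0.57/0.4595) = 0.2892; trapped volume = 605.0 × 0.2892 = 174.97 mL.
Additional alveolar pressure from trapping ≈ V_trapped / C = 174.97 / 76.582 = 2.285 cmH2O.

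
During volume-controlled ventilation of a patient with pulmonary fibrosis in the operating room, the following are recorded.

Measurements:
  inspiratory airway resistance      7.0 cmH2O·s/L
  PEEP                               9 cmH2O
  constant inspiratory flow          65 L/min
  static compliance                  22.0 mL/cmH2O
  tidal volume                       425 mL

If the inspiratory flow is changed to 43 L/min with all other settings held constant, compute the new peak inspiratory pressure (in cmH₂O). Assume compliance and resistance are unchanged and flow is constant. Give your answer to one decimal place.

33.3

Flow: 65 L/min ÷ 60 = 1.0833 L/s.
New flow: 43 L/min ÷ 60 = 0.7167 L/s.
PIP = Vt/C + R·V̇ + PEEP (constant-flow equation of motion).
Only the resistive term changes: ΔPIP = R × ΔV̇ = 7.0 × (0.7167 − 1.0833) = 7.0 × -0.3666 = -2.566 cmH2O.
Original PIP = 425/22.0 + 7.0×1.0833 + 9 = 35.901 cmH2O; new PIP = 35.901 + (-2.566) = 33.335 cmH2O.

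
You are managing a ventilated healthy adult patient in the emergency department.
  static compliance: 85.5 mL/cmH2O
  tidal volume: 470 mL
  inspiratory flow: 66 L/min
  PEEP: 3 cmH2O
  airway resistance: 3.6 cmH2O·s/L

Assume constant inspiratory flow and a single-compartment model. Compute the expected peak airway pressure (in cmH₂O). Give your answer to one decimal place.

Flow: 66 L/min ÷ 60 = 1.1 L/s.
Equation of motion (constant flow): PIP = Vt/C + R·V̇ + PEEP.
PIP = 470/85.5 + 3.6×1.1 + 3 = 5.497 + 3.96 + 3 = 12.457 cmH2O.

12.5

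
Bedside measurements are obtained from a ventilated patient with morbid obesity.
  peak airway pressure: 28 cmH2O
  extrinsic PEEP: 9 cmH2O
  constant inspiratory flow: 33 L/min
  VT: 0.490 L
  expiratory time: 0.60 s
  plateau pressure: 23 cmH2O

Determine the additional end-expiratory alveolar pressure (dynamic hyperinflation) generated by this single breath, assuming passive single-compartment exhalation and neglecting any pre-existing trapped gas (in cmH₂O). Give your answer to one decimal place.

2.1

Flow: 33 L/min ÷ 60 = 0.55 L/s.
R = (PIP − Pplat)/V̇ = (28 − 23) / 0.55 = 5.0/0.55 = 9.091 cmH2O·s/L.
C = Vt/(Pplat − PEEP) = 490.0 / (23 − 9) = 490.0/14.0 = 35.0 mL/cmH2O.
τ = R × C = 9.091 × 0.035 L/cmH2O = 0.3182 s.
Fraction remaining = e^(−Te/τ) = e^(−0.60/0.3182) = 0.1517; trapped volume = 490.0 × 0.1517 = 74.333 mL.
Additional alveolar pressure from trapping ≈ V_trapped / C = 74.333 / 35.0 = 2.124 cmH2O.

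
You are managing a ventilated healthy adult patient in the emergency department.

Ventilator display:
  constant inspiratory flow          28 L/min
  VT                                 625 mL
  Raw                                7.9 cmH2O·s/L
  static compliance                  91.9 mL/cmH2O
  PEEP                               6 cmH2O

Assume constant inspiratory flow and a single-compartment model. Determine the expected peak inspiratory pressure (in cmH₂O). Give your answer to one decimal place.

16.5

Flow: 28 L/min ÷ 60 = 0.4667 L/s.
Equation of motion (constant flow): PIP = Vt/C + R·V̇ + PEEP.
PIP = 625/91.9 + 7.9×0.4667 + 6 = 6.801 + 3.687 + 6 = 16.488 cmH2O.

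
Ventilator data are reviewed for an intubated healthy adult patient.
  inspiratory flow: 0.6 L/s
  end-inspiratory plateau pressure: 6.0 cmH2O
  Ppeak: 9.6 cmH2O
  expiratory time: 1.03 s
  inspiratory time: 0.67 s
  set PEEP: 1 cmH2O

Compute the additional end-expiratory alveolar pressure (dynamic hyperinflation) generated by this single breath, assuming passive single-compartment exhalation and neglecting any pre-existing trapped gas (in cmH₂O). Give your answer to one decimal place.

0.6

Vt = flow × Ti = 0.6 L/s × 0.67 s × 1000 mL/L = 402.0 mL.
R = (PIP − Pplat)/V̇ = (9.6 − 6.0) / 0.6 = 3.6/0.6 = 6.0 cmH2O·s/L.
C = Vt/(Pplat − PEEP) = 402.0 / (6.0 − 1) = 402.0/5.0 = 80.4 mL/cmH2O.
τ = R × C = 6.0 × 0.0804 L/cmH2O = 0.4824 s.
Fraction remaining = e^(−Te/τ) = e^(−1.03/0.4824) = 0.1182; trapped volume = 402.0 × 0.1182 = 47.516 mL.
Additional alveolar pressure from trapping ≈ V_trapped / C = 47.516 / 80.4 = 0.591 cmH2O.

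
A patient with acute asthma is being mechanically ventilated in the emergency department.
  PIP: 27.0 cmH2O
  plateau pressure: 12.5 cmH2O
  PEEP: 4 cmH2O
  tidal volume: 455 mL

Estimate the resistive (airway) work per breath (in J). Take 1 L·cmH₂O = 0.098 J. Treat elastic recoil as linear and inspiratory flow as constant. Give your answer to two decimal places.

0.65

With constant inspiratory flow the resistive pressure is constant at PIP − Pplat = 27.0 − 12.5 = 14.5 cmH2O, so resistive work = 14.5 × 0.455 = 6.598 L·cmH2O.
× 0.098 J/(L·cmH2O) → 0.6466 J.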